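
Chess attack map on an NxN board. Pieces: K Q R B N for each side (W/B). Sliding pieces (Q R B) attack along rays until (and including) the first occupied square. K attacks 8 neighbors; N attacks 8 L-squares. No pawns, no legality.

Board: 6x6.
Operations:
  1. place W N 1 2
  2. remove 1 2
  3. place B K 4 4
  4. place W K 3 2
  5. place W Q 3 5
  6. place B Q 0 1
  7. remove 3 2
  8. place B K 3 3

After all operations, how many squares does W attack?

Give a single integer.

Answer: 11

Derivation:
Op 1: place WN@(1,2)
Op 2: remove (1,2)
Op 3: place BK@(4,4)
Op 4: place WK@(3,2)
Op 5: place WQ@(3,5)
Op 6: place BQ@(0,1)
Op 7: remove (3,2)
Op 8: place BK@(3,3)
Per-piece attacks for W:
  WQ@(3,5): attacks (3,4) (3,3) (4,5) (5,5) (2,5) (1,5) (0,5) (4,4) (2,4) (1,3) (0,2) [ray(0,-1) blocked at (3,3); ray(1,-1) blocked at (4,4)]
Union (11 distinct): (0,2) (0,5) (1,3) (1,5) (2,4) (2,5) (3,3) (3,4) (4,4) (4,5) (5,5)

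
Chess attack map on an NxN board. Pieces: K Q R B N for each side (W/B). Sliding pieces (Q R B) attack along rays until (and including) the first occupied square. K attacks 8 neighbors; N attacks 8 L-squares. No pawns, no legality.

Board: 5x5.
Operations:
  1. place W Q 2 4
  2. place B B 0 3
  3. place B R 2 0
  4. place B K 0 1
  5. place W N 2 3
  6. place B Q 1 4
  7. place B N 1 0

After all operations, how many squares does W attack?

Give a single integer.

Op 1: place WQ@(2,4)
Op 2: place BB@(0,3)
Op 3: place BR@(2,0)
Op 4: place BK@(0,1)
Op 5: place WN@(2,3)
Op 6: place BQ@(1,4)
Op 7: place BN@(1,0)
Per-piece attacks for W:
  WN@(2,3): attacks (4,4) (0,4) (3,1) (4,2) (1,1) (0,2)
  WQ@(2,4): attacks (2,3) (3,4) (4,4) (1,4) (3,3) (4,2) (1,3) (0,2) [ray(0,-1) blocked at (2,3); ray(-1,0) blocked at (1,4)]
Union (11 distinct): (0,2) (0,4) (1,1) (1,3) (1,4) (2,3) (3,1) (3,3) (3,4) (4,2) (4,4)

Answer: 11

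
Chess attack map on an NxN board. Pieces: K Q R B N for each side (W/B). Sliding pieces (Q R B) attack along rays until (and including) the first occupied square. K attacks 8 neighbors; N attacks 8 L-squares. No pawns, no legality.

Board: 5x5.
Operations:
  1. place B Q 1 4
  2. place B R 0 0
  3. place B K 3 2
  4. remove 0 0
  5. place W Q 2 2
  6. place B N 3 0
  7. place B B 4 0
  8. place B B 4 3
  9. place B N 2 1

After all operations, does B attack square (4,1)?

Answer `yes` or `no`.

Op 1: place BQ@(1,4)
Op 2: place BR@(0,0)
Op 3: place BK@(3,2)
Op 4: remove (0,0)
Op 5: place WQ@(2,2)
Op 6: place BN@(3,0)
Op 7: place BB@(4,0)
Op 8: place BB@(4,3)
Op 9: place BN@(2,1)
Per-piece attacks for B:
  BQ@(1,4): attacks (1,3) (1,2) (1,1) (1,0) (2,4) (3,4) (4,4) (0,4) (2,3) (3,2) (0,3) [ray(1,-1) blocked at (3,2)]
  BN@(2,1): attacks (3,3) (4,2) (1,3) (0,2) (4,0) (0,0)
  BN@(3,0): attacks (4,2) (2,2) (1,1)
  BK@(3,2): attacks (3,3) (3,1) (4,2) (2,2) (4,3) (4,1) (2,3) (2,1)
  BB@(4,0): attacks (3,1) (2,2) [ray(-1,1) blocked at (2,2)]
  BB@(4,3): attacks (3,4) (3,2) [ray(-1,-1) blocked at (3,2)]
B attacks (4,1): yes

Answer: yes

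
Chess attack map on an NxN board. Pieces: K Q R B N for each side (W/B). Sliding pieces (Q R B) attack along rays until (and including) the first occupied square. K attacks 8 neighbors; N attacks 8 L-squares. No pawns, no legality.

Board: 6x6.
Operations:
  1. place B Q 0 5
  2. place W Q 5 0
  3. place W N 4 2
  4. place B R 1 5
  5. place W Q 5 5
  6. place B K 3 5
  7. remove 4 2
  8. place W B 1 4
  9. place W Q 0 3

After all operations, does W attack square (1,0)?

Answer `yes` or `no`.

Op 1: place BQ@(0,5)
Op 2: place WQ@(5,0)
Op 3: place WN@(4,2)
Op 4: place BR@(1,5)
Op 5: place WQ@(5,5)
Op 6: place BK@(3,5)
Op 7: remove (4,2)
Op 8: place WB@(1,4)
Op 9: place WQ@(0,3)
Per-piece attacks for W:
  WQ@(0,3): attacks (0,4) (0,5) (0,2) (0,1) (0,0) (1,3) (2,3) (3,3) (4,3) (5,3) (1,4) (1,2) (2,1) (3,0) [ray(0,1) blocked at (0,5); ray(1,1) blocked at (1,4)]
  WB@(1,4): attacks (2,5) (2,3) (3,2) (4,1) (5,0) (0,5) (0,3) [ray(1,-1) blocked at (5,0); ray(-1,1) blocked at (0,5); ray(-1,-1) blocked at (0,3)]
  WQ@(5,0): attacks (5,1) (5,2) (5,3) (5,4) (5,5) (4,0) (3,0) (2,0) (1,0) (0,0) (4,1) (3,2) (2,3) (1,4) [ray(0,1) blocked at (5,5); ray(-1,1) blocked at (1,4)]
  WQ@(5,5): attacks (5,4) (5,3) (5,2) (5,1) (5,0) (4,5) (3,5) (4,4) (3,3) (2,2) (1,1) (0,0) [ray(0,-1) blocked at (5,0); ray(-1,0) blocked at (3,5)]
W attacks (1,0): yes

Answer: yes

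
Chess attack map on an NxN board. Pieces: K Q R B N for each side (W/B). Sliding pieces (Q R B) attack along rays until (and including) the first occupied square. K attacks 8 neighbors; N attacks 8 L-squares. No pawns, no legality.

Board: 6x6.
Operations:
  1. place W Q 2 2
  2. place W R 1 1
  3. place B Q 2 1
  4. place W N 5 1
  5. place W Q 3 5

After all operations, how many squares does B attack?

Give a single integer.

Op 1: place WQ@(2,2)
Op 2: place WR@(1,1)
Op 3: place BQ@(2,1)
Op 4: place WN@(5,1)
Op 5: place WQ@(3,5)
Per-piece attacks for B:
  BQ@(2,1): attacks (2,2) (2,0) (3,1) (4,1) (5,1) (1,1) (3,2) (4,3) (5,4) (3,0) (1,2) (0,3) (1,0) [ray(0,1) blocked at (2,2); ray(1,0) blocked at (5,1); ray(-1,0) blocked at (1,1)]
Union (13 distinct): (0,3) (1,0) (1,1) (1,2) (2,0) (2,2) (3,0) (3,1) (3,2) (4,1) (4,3) (5,1) (5,4)

Answer: 13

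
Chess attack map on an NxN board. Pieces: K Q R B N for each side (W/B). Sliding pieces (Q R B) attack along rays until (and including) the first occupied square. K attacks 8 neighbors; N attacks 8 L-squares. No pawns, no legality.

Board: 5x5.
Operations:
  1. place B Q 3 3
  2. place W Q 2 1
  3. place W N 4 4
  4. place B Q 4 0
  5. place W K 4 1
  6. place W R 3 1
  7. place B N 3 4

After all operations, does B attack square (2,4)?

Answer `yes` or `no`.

Answer: yes

Derivation:
Op 1: place BQ@(3,3)
Op 2: place WQ@(2,1)
Op 3: place WN@(4,4)
Op 4: place BQ@(4,0)
Op 5: place WK@(4,1)
Op 6: place WR@(3,1)
Op 7: place BN@(3,4)
Per-piece attacks for B:
  BQ@(3,3): attacks (3,4) (3,2) (3,1) (4,3) (2,3) (1,3) (0,3) (4,4) (4,2) (2,4) (2,2) (1,1) (0,0) [ray(0,1) blocked at (3,4); ray(0,-1) blocked at (3,1); ray(1,1) blocked at (4,4)]
  BN@(3,4): attacks (4,2) (2,2) (1,3)
  BQ@(4,0): attacks (4,1) (3,0) (2,0) (1,0) (0,0) (3,1) [ray(0,1) blocked at (4,1); ray(-1,1) blocked at (3,1)]
B attacks (2,4): yes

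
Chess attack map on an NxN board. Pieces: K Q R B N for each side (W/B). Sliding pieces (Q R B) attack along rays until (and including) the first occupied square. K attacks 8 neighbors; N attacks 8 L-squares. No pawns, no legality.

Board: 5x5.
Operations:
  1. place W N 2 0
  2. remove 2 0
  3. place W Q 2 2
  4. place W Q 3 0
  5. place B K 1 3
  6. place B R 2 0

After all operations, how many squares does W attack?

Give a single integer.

Op 1: place WN@(2,0)
Op 2: remove (2,0)
Op 3: place WQ@(2,2)
Op 4: place WQ@(3,0)
Op 5: place BK@(1,3)
Op 6: place BR@(2,0)
Per-piece attacks for W:
  WQ@(2,2): attacks (2,3) (2,4) (2,1) (2,0) (3,2) (4,2) (1,2) (0,2) (3,3) (4,4) (3,1) (4,0) (1,3) (1,1) (0,0) [ray(0,-1) blocked at (2,0); ray(-1,1) blocked at (1,3)]
  WQ@(3,0): attacks (3,1) (3,2) (3,3) (3,4) (4,0) (2,0) (4,1) (2,1) (1,2) (0,3) [ray(-1,0) blocked at (2,0)]
Union (18 distinct): (0,0) (0,2) (0,3) (1,1) (1,2) (1,3) (2,0) (2,1) (2,3) (2,4) (3,1) (3,2) (3,3) (3,4) (4,0) (4,1) (4,2) (4,4)

Answer: 18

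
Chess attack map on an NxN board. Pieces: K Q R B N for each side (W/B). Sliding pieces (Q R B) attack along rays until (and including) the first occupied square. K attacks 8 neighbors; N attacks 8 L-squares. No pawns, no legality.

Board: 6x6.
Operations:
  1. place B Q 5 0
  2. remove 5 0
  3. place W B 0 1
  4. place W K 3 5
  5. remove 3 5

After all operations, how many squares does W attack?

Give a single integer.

Answer: 5

Derivation:
Op 1: place BQ@(5,0)
Op 2: remove (5,0)
Op 3: place WB@(0,1)
Op 4: place WK@(3,5)
Op 5: remove (3,5)
Per-piece attacks for W:
  WB@(0,1): attacks (1,2) (2,3) (3,4) (4,5) (1,0)
Union (5 distinct): (1,0) (1,2) (2,3) (3,4) (4,5)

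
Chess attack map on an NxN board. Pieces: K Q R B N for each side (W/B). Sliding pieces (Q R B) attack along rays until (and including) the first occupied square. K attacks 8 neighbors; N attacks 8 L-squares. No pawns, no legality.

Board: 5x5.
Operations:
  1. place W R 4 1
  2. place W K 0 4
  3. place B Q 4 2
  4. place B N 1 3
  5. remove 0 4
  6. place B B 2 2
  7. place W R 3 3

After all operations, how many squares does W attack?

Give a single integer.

Answer: 12

Derivation:
Op 1: place WR@(4,1)
Op 2: place WK@(0,4)
Op 3: place BQ@(4,2)
Op 4: place BN@(1,3)
Op 5: remove (0,4)
Op 6: place BB@(2,2)
Op 7: place WR@(3,3)
Per-piece attacks for W:
  WR@(3,3): attacks (3,4) (3,2) (3,1) (3,0) (4,3) (2,3) (1,3) [ray(-1,0) blocked at (1,3)]
  WR@(4,1): attacks (4,2) (4,0) (3,1) (2,1) (1,1) (0,1) [ray(0,1) blocked at (4,2)]
Union (12 distinct): (0,1) (1,1) (1,3) (2,1) (2,3) (3,0) (3,1) (3,2) (3,4) (4,0) (4,2) (4,3)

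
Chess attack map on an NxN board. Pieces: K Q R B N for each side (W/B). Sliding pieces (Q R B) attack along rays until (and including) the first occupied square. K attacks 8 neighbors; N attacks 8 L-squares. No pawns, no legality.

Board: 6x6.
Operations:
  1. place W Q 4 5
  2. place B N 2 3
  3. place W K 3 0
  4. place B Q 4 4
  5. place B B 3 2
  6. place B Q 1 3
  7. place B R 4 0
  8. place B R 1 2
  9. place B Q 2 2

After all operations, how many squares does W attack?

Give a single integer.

Answer: 14

Derivation:
Op 1: place WQ@(4,5)
Op 2: place BN@(2,3)
Op 3: place WK@(3,0)
Op 4: place BQ@(4,4)
Op 5: place BB@(3,2)
Op 6: place BQ@(1,3)
Op 7: place BR@(4,0)
Op 8: place BR@(1,2)
Op 9: place BQ@(2,2)
Per-piece attacks for W:
  WK@(3,0): attacks (3,1) (4,0) (2,0) (4,1) (2,1)
  WQ@(4,5): attacks (4,4) (5,5) (3,5) (2,5) (1,5) (0,5) (5,4) (3,4) (2,3) [ray(0,-1) blocked at (4,4); ray(-1,-1) blocked at (2,3)]
Union (14 distinct): (0,5) (1,5) (2,0) (2,1) (2,3) (2,5) (3,1) (3,4) (3,5) (4,0) (4,1) (4,4) (5,4) (5,5)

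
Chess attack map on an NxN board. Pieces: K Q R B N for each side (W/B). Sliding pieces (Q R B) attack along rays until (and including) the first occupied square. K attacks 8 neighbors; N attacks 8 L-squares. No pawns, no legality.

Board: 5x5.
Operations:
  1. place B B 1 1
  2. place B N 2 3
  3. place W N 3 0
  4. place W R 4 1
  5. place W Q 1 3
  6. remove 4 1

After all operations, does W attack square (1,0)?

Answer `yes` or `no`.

Answer: no

Derivation:
Op 1: place BB@(1,1)
Op 2: place BN@(2,3)
Op 3: place WN@(3,0)
Op 4: place WR@(4,1)
Op 5: place WQ@(1,3)
Op 6: remove (4,1)
Per-piece attacks for W:
  WQ@(1,3): attacks (1,4) (1,2) (1,1) (2,3) (0,3) (2,4) (2,2) (3,1) (4,0) (0,4) (0,2) [ray(0,-1) blocked at (1,1); ray(1,0) blocked at (2,3)]
  WN@(3,0): attacks (4,2) (2,2) (1,1)
W attacks (1,0): no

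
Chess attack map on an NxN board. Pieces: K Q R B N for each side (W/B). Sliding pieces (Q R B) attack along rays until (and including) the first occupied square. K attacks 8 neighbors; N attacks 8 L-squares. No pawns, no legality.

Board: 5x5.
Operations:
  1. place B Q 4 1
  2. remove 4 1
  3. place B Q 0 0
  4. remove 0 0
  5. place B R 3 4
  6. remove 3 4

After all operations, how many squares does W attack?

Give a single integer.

Answer: 0

Derivation:
Op 1: place BQ@(4,1)
Op 2: remove (4,1)
Op 3: place BQ@(0,0)
Op 4: remove (0,0)
Op 5: place BR@(3,4)
Op 6: remove (3,4)
Per-piece attacks for W:
Union (0 distinct): (none)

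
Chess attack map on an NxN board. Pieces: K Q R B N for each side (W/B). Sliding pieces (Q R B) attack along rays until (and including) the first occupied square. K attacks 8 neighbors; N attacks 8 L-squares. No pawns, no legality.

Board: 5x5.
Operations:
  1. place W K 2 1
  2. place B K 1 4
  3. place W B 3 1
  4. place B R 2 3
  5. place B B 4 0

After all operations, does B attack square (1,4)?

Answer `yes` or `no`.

Op 1: place WK@(2,1)
Op 2: place BK@(1,4)
Op 3: place WB@(3,1)
Op 4: place BR@(2,3)
Op 5: place BB@(4,0)
Per-piece attacks for B:
  BK@(1,4): attacks (1,3) (2,4) (0,4) (2,3) (0,3)
  BR@(2,3): attacks (2,4) (2,2) (2,1) (3,3) (4,3) (1,3) (0,3) [ray(0,-1) blocked at (2,1)]
  BB@(4,0): attacks (3,1) [ray(-1,1) blocked at (3,1)]
B attacks (1,4): no

Answer: no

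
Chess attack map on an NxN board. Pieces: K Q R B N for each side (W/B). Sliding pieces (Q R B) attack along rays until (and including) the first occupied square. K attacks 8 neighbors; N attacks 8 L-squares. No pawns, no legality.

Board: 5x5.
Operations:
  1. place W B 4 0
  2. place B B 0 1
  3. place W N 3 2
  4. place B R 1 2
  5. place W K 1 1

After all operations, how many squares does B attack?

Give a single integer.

Op 1: place WB@(4,0)
Op 2: place BB@(0,1)
Op 3: place WN@(3,2)
Op 4: place BR@(1,2)
Op 5: place WK@(1,1)
Per-piece attacks for B:
  BB@(0,1): attacks (1,2) (1,0) [ray(1,1) blocked at (1,2)]
  BR@(1,2): attacks (1,3) (1,4) (1,1) (2,2) (3,2) (0,2) [ray(0,-1) blocked at (1,1); ray(1,0) blocked at (3,2)]
Union (8 distinct): (0,2) (1,0) (1,1) (1,2) (1,3) (1,4) (2,2) (3,2)

Answer: 8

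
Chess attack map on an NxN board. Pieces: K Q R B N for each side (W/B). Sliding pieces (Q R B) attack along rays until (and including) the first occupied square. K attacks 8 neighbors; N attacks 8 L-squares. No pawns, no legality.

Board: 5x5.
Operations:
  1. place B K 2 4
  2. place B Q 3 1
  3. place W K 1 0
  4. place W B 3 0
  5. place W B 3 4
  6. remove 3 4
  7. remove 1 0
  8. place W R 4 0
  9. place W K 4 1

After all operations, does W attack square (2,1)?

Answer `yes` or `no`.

Answer: yes

Derivation:
Op 1: place BK@(2,4)
Op 2: place BQ@(3,1)
Op 3: place WK@(1,0)
Op 4: place WB@(3,0)
Op 5: place WB@(3,4)
Op 6: remove (3,4)
Op 7: remove (1,0)
Op 8: place WR@(4,0)
Op 9: place WK@(4,1)
Per-piece attacks for W:
  WB@(3,0): attacks (4,1) (2,1) (1,2) (0,3) [ray(1,1) blocked at (4,1)]
  WR@(4,0): attacks (4,1) (3,0) [ray(0,1) blocked at (4,1); ray(-1,0) blocked at (3,0)]
  WK@(4,1): attacks (4,2) (4,0) (3,1) (3,2) (3,0)
W attacks (2,1): yes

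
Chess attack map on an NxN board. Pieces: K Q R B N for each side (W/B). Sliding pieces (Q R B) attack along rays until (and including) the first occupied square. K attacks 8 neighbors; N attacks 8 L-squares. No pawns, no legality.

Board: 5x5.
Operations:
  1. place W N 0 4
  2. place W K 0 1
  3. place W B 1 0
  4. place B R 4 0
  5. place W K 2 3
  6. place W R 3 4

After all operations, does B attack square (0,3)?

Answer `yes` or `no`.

Answer: no

Derivation:
Op 1: place WN@(0,4)
Op 2: place WK@(0,1)
Op 3: place WB@(1,0)
Op 4: place BR@(4,0)
Op 5: place WK@(2,3)
Op 6: place WR@(3,4)
Per-piece attacks for B:
  BR@(4,0): attacks (4,1) (4,2) (4,3) (4,4) (3,0) (2,0) (1,0) [ray(-1,0) blocked at (1,0)]
B attacks (0,3): no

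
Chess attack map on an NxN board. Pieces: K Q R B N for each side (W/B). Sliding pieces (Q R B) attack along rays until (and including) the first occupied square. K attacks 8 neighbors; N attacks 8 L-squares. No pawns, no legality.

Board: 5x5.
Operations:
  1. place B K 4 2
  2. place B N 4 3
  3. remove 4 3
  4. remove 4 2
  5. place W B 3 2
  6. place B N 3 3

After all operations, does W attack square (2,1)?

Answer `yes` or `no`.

Op 1: place BK@(4,2)
Op 2: place BN@(4,3)
Op 3: remove (4,3)
Op 4: remove (4,2)
Op 5: place WB@(3,2)
Op 6: place BN@(3,3)
Per-piece attacks for W:
  WB@(3,2): attacks (4,3) (4,1) (2,3) (1,4) (2,1) (1,0)
W attacks (2,1): yes

Answer: yes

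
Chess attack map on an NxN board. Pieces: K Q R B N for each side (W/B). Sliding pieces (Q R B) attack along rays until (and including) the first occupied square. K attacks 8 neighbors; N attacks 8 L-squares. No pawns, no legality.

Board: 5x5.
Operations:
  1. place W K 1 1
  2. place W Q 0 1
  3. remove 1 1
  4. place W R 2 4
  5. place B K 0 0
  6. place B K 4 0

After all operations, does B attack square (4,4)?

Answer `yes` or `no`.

Op 1: place WK@(1,1)
Op 2: place WQ@(0,1)
Op 3: remove (1,1)
Op 4: place WR@(2,4)
Op 5: place BK@(0,0)
Op 6: place BK@(4,0)
Per-piece attacks for B:
  BK@(0,0): attacks (0,1) (1,0) (1,1)
  BK@(4,0): attacks (4,1) (3,0) (3,1)
B attacks (4,4): no

Answer: no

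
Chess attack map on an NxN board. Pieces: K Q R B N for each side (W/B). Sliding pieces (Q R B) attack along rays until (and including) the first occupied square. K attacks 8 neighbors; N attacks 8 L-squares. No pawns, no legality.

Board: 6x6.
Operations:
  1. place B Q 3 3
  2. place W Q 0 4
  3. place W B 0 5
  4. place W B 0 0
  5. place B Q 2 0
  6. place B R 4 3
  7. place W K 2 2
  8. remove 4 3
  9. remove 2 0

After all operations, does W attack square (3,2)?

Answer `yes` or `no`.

Op 1: place BQ@(3,3)
Op 2: place WQ@(0,4)
Op 3: place WB@(0,5)
Op 4: place WB@(0,0)
Op 5: place BQ@(2,0)
Op 6: place BR@(4,3)
Op 7: place WK@(2,2)
Op 8: remove (4,3)
Op 9: remove (2,0)
Per-piece attacks for W:
  WB@(0,0): attacks (1,1) (2,2) [ray(1,1) blocked at (2,2)]
  WQ@(0,4): attacks (0,5) (0,3) (0,2) (0,1) (0,0) (1,4) (2,4) (3,4) (4,4) (5,4) (1,5) (1,3) (2,2) [ray(0,1) blocked at (0,5); ray(0,-1) blocked at (0,0); ray(1,-1) blocked at (2,2)]
  WB@(0,5): attacks (1,4) (2,3) (3,2) (4,1) (5,0)
  WK@(2,2): attacks (2,3) (2,1) (3,2) (1,2) (3,3) (3,1) (1,3) (1,1)
W attacks (3,2): yes

Answer: yes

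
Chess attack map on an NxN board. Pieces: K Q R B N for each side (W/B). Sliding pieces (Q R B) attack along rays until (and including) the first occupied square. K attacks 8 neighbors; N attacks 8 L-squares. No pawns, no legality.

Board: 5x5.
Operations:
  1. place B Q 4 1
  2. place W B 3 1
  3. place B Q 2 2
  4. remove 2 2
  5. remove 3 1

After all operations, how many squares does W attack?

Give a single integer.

Answer: 0

Derivation:
Op 1: place BQ@(4,1)
Op 2: place WB@(3,1)
Op 3: place BQ@(2,2)
Op 4: remove (2,2)
Op 5: remove (3,1)
Per-piece attacks for W:
Union (0 distinct): (none)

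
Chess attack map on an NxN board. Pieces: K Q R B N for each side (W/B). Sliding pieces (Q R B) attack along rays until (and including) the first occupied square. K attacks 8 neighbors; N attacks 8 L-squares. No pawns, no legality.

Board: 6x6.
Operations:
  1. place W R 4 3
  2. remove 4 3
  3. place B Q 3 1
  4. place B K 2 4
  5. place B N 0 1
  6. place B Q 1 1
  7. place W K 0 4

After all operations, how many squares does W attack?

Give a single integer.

Op 1: place WR@(4,3)
Op 2: remove (4,3)
Op 3: place BQ@(3,1)
Op 4: place BK@(2,4)
Op 5: place BN@(0,1)
Op 6: place BQ@(1,1)
Op 7: place WK@(0,4)
Per-piece attacks for W:
  WK@(0,4): attacks (0,5) (0,3) (1,4) (1,5) (1,3)
Union (5 distinct): (0,3) (0,5) (1,3) (1,4) (1,5)

Answer: 5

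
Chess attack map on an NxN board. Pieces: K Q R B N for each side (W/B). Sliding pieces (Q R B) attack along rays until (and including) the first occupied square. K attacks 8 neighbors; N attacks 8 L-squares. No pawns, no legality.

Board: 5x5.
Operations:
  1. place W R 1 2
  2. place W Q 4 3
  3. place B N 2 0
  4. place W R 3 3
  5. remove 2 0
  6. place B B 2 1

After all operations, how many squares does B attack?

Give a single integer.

Op 1: place WR@(1,2)
Op 2: place WQ@(4,3)
Op 3: place BN@(2,0)
Op 4: place WR@(3,3)
Op 5: remove (2,0)
Op 6: place BB@(2,1)
Per-piece attacks for B:
  BB@(2,1): attacks (3,2) (4,3) (3,0) (1,2) (1,0) [ray(1,1) blocked at (4,3); ray(-1,1) blocked at (1,2)]
Union (5 distinct): (1,0) (1,2) (3,0) (3,2) (4,3)

Answer: 5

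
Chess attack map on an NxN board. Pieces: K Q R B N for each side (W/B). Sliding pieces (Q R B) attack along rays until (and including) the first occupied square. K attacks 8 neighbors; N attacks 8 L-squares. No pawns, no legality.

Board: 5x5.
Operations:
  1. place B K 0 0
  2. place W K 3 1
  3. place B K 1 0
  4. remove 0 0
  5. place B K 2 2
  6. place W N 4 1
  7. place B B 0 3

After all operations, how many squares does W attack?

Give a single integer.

Op 1: place BK@(0,0)
Op 2: place WK@(3,1)
Op 3: place BK@(1,0)
Op 4: remove (0,0)
Op 5: place BK@(2,2)
Op 6: place WN@(4,1)
Op 7: place BB@(0,3)
Per-piece attacks for W:
  WK@(3,1): attacks (3,2) (3,0) (4,1) (2,1) (4,2) (4,0) (2,2) (2,0)
  WN@(4,1): attacks (3,3) (2,2) (2,0)
Union (9 distinct): (2,0) (2,1) (2,2) (3,0) (3,2) (3,3) (4,0) (4,1) (4,2)

Answer: 9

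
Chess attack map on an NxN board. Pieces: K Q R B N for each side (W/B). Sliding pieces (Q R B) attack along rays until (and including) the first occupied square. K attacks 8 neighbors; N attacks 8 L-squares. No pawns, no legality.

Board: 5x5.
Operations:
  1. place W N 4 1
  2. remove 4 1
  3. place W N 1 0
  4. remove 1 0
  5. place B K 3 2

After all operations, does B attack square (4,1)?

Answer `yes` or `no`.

Answer: yes

Derivation:
Op 1: place WN@(4,1)
Op 2: remove (4,1)
Op 3: place WN@(1,0)
Op 4: remove (1,0)
Op 5: place BK@(3,2)
Per-piece attacks for B:
  BK@(3,2): attacks (3,3) (3,1) (4,2) (2,2) (4,3) (4,1) (2,3) (2,1)
B attacks (4,1): yes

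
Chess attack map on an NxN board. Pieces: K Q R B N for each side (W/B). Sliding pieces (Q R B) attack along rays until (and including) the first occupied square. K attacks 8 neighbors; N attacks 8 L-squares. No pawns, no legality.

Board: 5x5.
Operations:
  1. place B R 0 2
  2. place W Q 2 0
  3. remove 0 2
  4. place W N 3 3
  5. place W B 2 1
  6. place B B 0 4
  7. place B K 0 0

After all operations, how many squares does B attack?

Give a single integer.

Op 1: place BR@(0,2)
Op 2: place WQ@(2,0)
Op 3: remove (0,2)
Op 4: place WN@(3,3)
Op 5: place WB@(2,1)
Op 6: place BB@(0,4)
Op 7: place BK@(0,0)
Per-piece attacks for B:
  BK@(0,0): attacks (0,1) (1,0) (1,1)
  BB@(0,4): attacks (1,3) (2,2) (3,1) (4,0)
Union (7 distinct): (0,1) (1,0) (1,1) (1,3) (2,2) (3,1) (4,0)

Answer: 7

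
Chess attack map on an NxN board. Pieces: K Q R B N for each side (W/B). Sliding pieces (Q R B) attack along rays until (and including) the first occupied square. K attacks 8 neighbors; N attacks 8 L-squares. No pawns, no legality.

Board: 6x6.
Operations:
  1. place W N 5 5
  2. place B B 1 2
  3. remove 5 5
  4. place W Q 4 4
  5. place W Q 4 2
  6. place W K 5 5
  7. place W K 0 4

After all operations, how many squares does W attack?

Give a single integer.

Op 1: place WN@(5,5)
Op 2: place BB@(1,2)
Op 3: remove (5,5)
Op 4: place WQ@(4,4)
Op 5: place WQ@(4,2)
Op 6: place WK@(5,5)
Op 7: place WK@(0,4)
Per-piece attacks for W:
  WK@(0,4): attacks (0,5) (0,3) (1,4) (1,5) (1,3)
  WQ@(4,2): attacks (4,3) (4,4) (4,1) (4,0) (5,2) (3,2) (2,2) (1,2) (5,3) (5,1) (3,3) (2,4) (1,5) (3,1) (2,0) [ray(0,1) blocked at (4,4); ray(-1,0) blocked at (1,2)]
  WQ@(4,4): attacks (4,5) (4,3) (4,2) (5,4) (3,4) (2,4) (1,4) (0,4) (5,5) (5,3) (3,5) (3,3) (2,2) (1,1) (0,0) [ray(0,-1) blocked at (4,2); ray(-1,0) blocked at (0,4); ray(1,1) blocked at (5,5)]
  WK@(5,5): attacks (5,4) (4,5) (4,4)
Union (28 distinct): (0,0) (0,3) (0,4) (0,5) (1,1) (1,2) (1,3) (1,4) (1,5) (2,0) (2,2) (2,4) (3,1) (3,2) (3,3) (3,4) (3,5) (4,0) (4,1) (4,2) (4,3) (4,4) (4,5) (5,1) (5,2) (5,3) (5,4) (5,5)

Answer: 28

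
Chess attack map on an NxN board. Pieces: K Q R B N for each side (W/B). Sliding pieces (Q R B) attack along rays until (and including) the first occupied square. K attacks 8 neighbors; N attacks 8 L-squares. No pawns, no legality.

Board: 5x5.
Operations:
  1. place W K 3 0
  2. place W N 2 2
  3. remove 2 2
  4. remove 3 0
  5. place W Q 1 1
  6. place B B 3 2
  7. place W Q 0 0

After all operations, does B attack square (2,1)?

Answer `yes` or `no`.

Op 1: place WK@(3,0)
Op 2: place WN@(2,2)
Op 3: remove (2,2)
Op 4: remove (3,0)
Op 5: place WQ@(1,1)
Op 6: place BB@(3,2)
Op 7: place WQ@(0,0)
Per-piece attacks for B:
  BB@(3,2): attacks (4,3) (4,1) (2,3) (1,4) (2,1) (1,0)
B attacks (2,1): yes

Answer: yes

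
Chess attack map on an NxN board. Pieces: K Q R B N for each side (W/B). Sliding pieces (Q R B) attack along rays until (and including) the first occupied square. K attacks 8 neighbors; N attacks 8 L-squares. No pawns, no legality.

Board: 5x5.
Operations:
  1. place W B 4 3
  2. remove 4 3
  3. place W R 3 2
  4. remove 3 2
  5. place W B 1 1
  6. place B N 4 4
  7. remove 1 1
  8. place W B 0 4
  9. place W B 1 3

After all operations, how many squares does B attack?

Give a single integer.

Op 1: place WB@(4,3)
Op 2: remove (4,3)
Op 3: place WR@(3,2)
Op 4: remove (3,2)
Op 5: place WB@(1,1)
Op 6: place BN@(4,4)
Op 7: remove (1,1)
Op 8: place WB@(0,4)
Op 9: place WB@(1,3)
Per-piece attacks for B:
  BN@(4,4): attacks (3,2) (2,3)
Union (2 distinct): (2,3) (3,2)

Answer: 2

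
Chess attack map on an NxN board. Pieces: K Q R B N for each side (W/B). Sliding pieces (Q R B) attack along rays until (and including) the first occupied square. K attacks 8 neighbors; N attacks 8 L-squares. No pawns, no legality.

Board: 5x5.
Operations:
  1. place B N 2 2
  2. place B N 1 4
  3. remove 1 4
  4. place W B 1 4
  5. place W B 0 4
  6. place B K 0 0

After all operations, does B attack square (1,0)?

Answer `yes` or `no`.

Op 1: place BN@(2,2)
Op 2: place BN@(1,4)
Op 3: remove (1,4)
Op 4: place WB@(1,4)
Op 5: place WB@(0,4)
Op 6: place BK@(0,0)
Per-piece attacks for B:
  BK@(0,0): attacks (0,1) (1,0) (1,1)
  BN@(2,2): attacks (3,4) (4,3) (1,4) (0,3) (3,0) (4,1) (1,0) (0,1)
B attacks (1,0): yes

Answer: yes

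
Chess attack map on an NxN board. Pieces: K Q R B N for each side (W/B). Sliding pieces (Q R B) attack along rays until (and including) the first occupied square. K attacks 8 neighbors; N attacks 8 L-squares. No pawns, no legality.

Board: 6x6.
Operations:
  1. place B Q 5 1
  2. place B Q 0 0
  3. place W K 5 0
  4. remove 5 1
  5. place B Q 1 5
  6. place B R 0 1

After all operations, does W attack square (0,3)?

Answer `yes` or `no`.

Answer: no

Derivation:
Op 1: place BQ@(5,1)
Op 2: place BQ@(0,0)
Op 3: place WK@(5,0)
Op 4: remove (5,1)
Op 5: place BQ@(1,5)
Op 6: place BR@(0,1)
Per-piece attacks for W:
  WK@(5,0): attacks (5,1) (4,0) (4,1)
W attacks (0,3): no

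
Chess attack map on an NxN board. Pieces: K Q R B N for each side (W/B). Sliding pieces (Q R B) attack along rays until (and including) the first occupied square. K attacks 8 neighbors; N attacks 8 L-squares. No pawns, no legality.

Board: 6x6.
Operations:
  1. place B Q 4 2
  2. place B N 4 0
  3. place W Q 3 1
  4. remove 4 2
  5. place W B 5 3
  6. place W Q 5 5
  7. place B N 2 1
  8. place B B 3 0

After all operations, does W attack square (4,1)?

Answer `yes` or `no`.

Answer: yes

Derivation:
Op 1: place BQ@(4,2)
Op 2: place BN@(4,0)
Op 3: place WQ@(3,1)
Op 4: remove (4,2)
Op 5: place WB@(5,3)
Op 6: place WQ@(5,5)
Op 7: place BN@(2,1)
Op 8: place BB@(3,0)
Per-piece attacks for W:
  WQ@(3,1): attacks (3,2) (3,3) (3,4) (3,5) (3,0) (4,1) (5,1) (2,1) (4,2) (5,3) (4,0) (2,2) (1,3) (0,4) (2,0) [ray(0,-1) blocked at (3,0); ray(-1,0) blocked at (2,1); ray(1,1) blocked at (5,3); ray(1,-1) blocked at (4,0)]
  WB@(5,3): attacks (4,4) (3,5) (4,2) (3,1) [ray(-1,-1) blocked at (3,1)]
  WQ@(5,5): attacks (5,4) (5,3) (4,5) (3,5) (2,5) (1,5) (0,5) (4,4) (3,3) (2,2) (1,1) (0,0) [ray(0,-1) blocked at (5,3)]
W attacks (4,1): yes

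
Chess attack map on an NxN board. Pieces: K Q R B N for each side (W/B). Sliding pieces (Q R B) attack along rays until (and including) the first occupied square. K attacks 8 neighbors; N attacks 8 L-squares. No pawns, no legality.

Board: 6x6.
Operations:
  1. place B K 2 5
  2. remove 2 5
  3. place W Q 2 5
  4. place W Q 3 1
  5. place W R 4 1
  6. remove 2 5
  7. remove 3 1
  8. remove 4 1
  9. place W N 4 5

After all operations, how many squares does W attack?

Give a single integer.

Answer: 3

Derivation:
Op 1: place BK@(2,5)
Op 2: remove (2,5)
Op 3: place WQ@(2,5)
Op 4: place WQ@(3,1)
Op 5: place WR@(4,1)
Op 6: remove (2,5)
Op 7: remove (3,1)
Op 8: remove (4,1)
Op 9: place WN@(4,5)
Per-piece attacks for W:
  WN@(4,5): attacks (5,3) (3,3) (2,4)
Union (3 distinct): (2,4) (3,3) (5,3)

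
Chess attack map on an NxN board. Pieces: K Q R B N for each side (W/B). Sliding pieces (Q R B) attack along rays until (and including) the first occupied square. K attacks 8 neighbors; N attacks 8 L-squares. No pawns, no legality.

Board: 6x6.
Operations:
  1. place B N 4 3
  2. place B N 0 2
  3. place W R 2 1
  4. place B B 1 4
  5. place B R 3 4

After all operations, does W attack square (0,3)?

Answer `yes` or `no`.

Answer: no

Derivation:
Op 1: place BN@(4,3)
Op 2: place BN@(0,2)
Op 3: place WR@(2,1)
Op 4: place BB@(1,4)
Op 5: place BR@(3,4)
Per-piece attacks for W:
  WR@(2,1): attacks (2,2) (2,3) (2,4) (2,5) (2,0) (3,1) (4,1) (5,1) (1,1) (0,1)
W attacks (0,3): no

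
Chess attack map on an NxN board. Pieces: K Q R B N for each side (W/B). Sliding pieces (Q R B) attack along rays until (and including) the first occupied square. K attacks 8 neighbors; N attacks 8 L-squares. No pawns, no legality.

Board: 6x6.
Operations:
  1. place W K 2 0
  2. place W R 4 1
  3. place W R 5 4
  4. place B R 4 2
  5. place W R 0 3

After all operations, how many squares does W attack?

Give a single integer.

Op 1: place WK@(2,0)
Op 2: place WR@(4,1)
Op 3: place WR@(5,4)
Op 4: place BR@(4,2)
Op 5: place WR@(0,3)
Per-piece attacks for W:
  WR@(0,3): attacks (0,4) (0,5) (0,2) (0,1) (0,0) (1,3) (2,3) (3,3) (4,3) (5,3)
  WK@(2,0): attacks (2,1) (3,0) (1,0) (3,1) (1,1)
  WR@(4,1): attacks (4,2) (4,0) (5,1) (3,1) (2,1) (1,1) (0,1) [ray(0,1) blocked at (4,2)]
  WR@(5,4): attacks (5,5) (5,3) (5,2) (5,1) (5,0) (4,4) (3,4) (2,4) (1,4) (0,4)
Union (25 distinct): (0,0) (0,1) (0,2) (0,4) (0,5) (1,0) (1,1) (1,3) (1,4) (2,1) (2,3) (2,4) (3,0) (3,1) (3,3) (3,4) (4,0) (4,2) (4,3) (4,4) (5,0) (5,1) (5,2) (5,3) (5,5)

Answer: 25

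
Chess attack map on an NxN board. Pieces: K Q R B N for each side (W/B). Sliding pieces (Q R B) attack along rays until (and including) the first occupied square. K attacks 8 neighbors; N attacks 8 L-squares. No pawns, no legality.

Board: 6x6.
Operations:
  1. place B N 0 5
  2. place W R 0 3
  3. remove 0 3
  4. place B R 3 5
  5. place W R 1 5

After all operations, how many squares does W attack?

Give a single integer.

Answer: 8

Derivation:
Op 1: place BN@(0,5)
Op 2: place WR@(0,3)
Op 3: remove (0,3)
Op 4: place BR@(3,5)
Op 5: place WR@(1,5)
Per-piece attacks for W:
  WR@(1,5): attacks (1,4) (1,3) (1,2) (1,1) (1,0) (2,5) (3,5) (0,5) [ray(1,0) blocked at (3,5); ray(-1,0) blocked at (0,5)]
Union (8 distinct): (0,5) (1,0) (1,1) (1,2) (1,3) (1,4) (2,5) (3,5)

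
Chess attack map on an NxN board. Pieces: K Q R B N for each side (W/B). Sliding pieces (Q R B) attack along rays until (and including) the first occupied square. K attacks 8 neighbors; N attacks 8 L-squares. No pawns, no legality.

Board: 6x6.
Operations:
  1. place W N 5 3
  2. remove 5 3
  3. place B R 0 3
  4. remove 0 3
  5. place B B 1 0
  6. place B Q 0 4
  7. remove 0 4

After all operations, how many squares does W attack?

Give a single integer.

Op 1: place WN@(5,3)
Op 2: remove (5,3)
Op 3: place BR@(0,3)
Op 4: remove (0,3)
Op 5: place BB@(1,0)
Op 6: place BQ@(0,4)
Op 7: remove (0,4)
Per-piece attacks for W:
Union (0 distinct): (none)

Answer: 0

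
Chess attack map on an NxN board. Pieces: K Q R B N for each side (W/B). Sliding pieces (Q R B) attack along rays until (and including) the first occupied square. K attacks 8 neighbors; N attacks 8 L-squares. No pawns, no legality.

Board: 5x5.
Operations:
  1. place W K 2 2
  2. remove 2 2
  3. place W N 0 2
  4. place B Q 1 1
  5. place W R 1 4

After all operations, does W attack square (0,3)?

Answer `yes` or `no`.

Op 1: place WK@(2,2)
Op 2: remove (2,2)
Op 3: place WN@(0,2)
Op 4: place BQ@(1,1)
Op 5: place WR@(1,4)
Per-piece attacks for W:
  WN@(0,2): attacks (1,4) (2,3) (1,0) (2,1)
  WR@(1,4): attacks (1,3) (1,2) (1,1) (2,4) (3,4) (4,4) (0,4) [ray(0,-1) blocked at (1,1)]
W attacks (0,3): no

Answer: no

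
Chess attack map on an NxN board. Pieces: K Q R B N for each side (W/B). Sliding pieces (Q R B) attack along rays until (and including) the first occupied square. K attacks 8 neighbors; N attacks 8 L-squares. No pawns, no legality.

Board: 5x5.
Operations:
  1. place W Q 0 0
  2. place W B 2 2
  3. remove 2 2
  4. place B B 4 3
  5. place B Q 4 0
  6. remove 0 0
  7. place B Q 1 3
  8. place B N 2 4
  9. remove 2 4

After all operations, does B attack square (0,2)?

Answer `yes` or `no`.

Op 1: place WQ@(0,0)
Op 2: place WB@(2,2)
Op 3: remove (2,2)
Op 4: place BB@(4,3)
Op 5: place BQ@(4,0)
Op 6: remove (0,0)
Op 7: place BQ@(1,3)
Op 8: place BN@(2,4)
Op 9: remove (2,4)
Per-piece attacks for B:
  BQ@(1,3): attacks (1,4) (1,2) (1,1) (1,0) (2,3) (3,3) (4,3) (0,3) (2,4) (2,2) (3,1) (4,0) (0,4) (0,2) [ray(1,0) blocked at (4,3); ray(1,-1) blocked at (4,0)]
  BQ@(4,0): attacks (4,1) (4,2) (4,3) (3,0) (2,0) (1,0) (0,0) (3,1) (2,2) (1,3) [ray(0,1) blocked at (4,3); ray(-1,1) blocked at (1,3)]
  BB@(4,3): attacks (3,4) (3,2) (2,1) (1,0)
B attacks (0,2): yes

Answer: yes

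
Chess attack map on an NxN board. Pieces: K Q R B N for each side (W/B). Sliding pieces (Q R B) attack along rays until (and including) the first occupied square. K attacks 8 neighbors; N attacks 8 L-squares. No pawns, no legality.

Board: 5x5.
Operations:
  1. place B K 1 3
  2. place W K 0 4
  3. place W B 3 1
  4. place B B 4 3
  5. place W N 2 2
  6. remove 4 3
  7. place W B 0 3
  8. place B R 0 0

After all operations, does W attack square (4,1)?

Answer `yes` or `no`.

Answer: yes

Derivation:
Op 1: place BK@(1,3)
Op 2: place WK@(0,4)
Op 3: place WB@(3,1)
Op 4: place BB@(4,3)
Op 5: place WN@(2,2)
Op 6: remove (4,3)
Op 7: place WB@(0,3)
Op 8: place BR@(0,0)
Per-piece attacks for W:
  WB@(0,3): attacks (1,4) (1,2) (2,1) (3,0)
  WK@(0,4): attacks (0,3) (1,4) (1,3)
  WN@(2,2): attacks (3,4) (4,3) (1,4) (0,3) (3,0) (4,1) (1,0) (0,1)
  WB@(3,1): attacks (4,2) (4,0) (2,2) (2,0) [ray(-1,1) blocked at (2,2)]
W attacks (4,1): yes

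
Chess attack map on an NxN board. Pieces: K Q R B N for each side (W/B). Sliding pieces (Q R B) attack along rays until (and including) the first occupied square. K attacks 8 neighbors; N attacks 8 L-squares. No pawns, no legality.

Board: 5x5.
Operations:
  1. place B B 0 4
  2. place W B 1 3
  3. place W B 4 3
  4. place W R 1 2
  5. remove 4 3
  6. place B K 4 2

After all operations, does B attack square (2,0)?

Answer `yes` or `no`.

Answer: no

Derivation:
Op 1: place BB@(0,4)
Op 2: place WB@(1,3)
Op 3: place WB@(4,3)
Op 4: place WR@(1,2)
Op 5: remove (4,3)
Op 6: place BK@(4,2)
Per-piece attacks for B:
  BB@(0,4): attacks (1,3) [ray(1,-1) blocked at (1,3)]
  BK@(4,2): attacks (4,3) (4,1) (3,2) (3,3) (3,1)
B attacks (2,0): no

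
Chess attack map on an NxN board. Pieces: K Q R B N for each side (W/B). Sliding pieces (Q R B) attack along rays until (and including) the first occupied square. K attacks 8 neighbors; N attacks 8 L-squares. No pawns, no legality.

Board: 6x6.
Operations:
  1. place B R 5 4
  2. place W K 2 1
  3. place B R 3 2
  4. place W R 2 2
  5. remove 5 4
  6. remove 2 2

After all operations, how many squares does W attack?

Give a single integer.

Answer: 8

Derivation:
Op 1: place BR@(5,4)
Op 2: place WK@(2,1)
Op 3: place BR@(3,2)
Op 4: place WR@(2,2)
Op 5: remove (5,4)
Op 6: remove (2,2)
Per-piece attacks for W:
  WK@(2,1): attacks (2,2) (2,0) (3,1) (1,1) (3,2) (3,0) (1,2) (1,0)
Union (8 distinct): (1,0) (1,1) (1,2) (2,0) (2,2) (3,0) (3,1) (3,2)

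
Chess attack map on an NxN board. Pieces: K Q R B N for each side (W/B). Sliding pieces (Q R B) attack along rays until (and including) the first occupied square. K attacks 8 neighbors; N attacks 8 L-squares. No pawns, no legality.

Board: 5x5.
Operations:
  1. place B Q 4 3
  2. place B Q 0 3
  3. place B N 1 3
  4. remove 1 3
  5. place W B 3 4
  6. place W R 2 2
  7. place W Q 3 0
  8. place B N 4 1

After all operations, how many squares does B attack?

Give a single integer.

Answer: 21

Derivation:
Op 1: place BQ@(4,3)
Op 2: place BQ@(0,3)
Op 3: place BN@(1,3)
Op 4: remove (1,3)
Op 5: place WB@(3,4)
Op 6: place WR@(2,2)
Op 7: place WQ@(3,0)
Op 8: place BN@(4,1)
Per-piece attacks for B:
  BQ@(0,3): attacks (0,4) (0,2) (0,1) (0,0) (1,3) (2,3) (3,3) (4,3) (1,4) (1,2) (2,1) (3,0) [ray(1,0) blocked at (4,3); ray(1,-1) blocked at (3,0)]
  BN@(4,1): attacks (3,3) (2,2) (2,0)
  BQ@(4,3): attacks (4,4) (4,2) (4,1) (3,3) (2,3) (1,3) (0,3) (3,4) (3,2) (2,1) (1,0) [ray(0,-1) blocked at (4,1); ray(-1,0) blocked at (0,3); ray(-1,1) blocked at (3,4)]
Union (21 distinct): (0,0) (0,1) (0,2) (0,3) (0,4) (1,0) (1,2) (1,3) (1,4) (2,0) (2,1) (2,2) (2,3) (3,0) (3,2) (3,3) (3,4) (4,1) (4,2) (4,3) (4,4)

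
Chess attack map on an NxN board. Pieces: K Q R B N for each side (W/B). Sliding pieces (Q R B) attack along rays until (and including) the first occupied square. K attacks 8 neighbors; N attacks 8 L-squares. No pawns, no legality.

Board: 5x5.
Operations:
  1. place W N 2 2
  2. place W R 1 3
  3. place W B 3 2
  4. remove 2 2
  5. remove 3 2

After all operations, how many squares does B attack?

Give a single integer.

Op 1: place WN@(2,2)
Op 2: place WR@(1,3)
Op 3: place WB@(3,2)
Op 4: remove (2,2)
Op 5: remove (3,2)
Per-piece attacks for B:
Union (0 distinct): (none)

Answer: 0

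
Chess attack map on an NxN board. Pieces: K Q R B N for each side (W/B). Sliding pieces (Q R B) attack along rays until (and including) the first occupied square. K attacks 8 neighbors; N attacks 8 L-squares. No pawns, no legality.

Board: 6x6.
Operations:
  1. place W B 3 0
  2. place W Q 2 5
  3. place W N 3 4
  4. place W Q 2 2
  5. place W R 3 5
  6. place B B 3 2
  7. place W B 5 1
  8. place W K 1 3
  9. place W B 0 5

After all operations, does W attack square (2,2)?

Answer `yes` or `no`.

Answer: yes

Derivation:
Op 1: place WB@(3,0)
Op 2: place WQ@(2,5)
Op 3: place WN@(3,4)
Op 4: place WQ@(2,2)
Op 5: place WR@(3,5)
Op 6: place BB@(3,2)
Op 7: place WB@(5,1)
Op 8: place WK@(1,3)
Op 9: place WB@(0,5)
Per-piece attacks for W:
  WB@(0,5): attacks (1,4) (2,3) (3,2) [ray(1,-1) blocked at (3,2)]
  WK@(1,3): attacks (1,4) (1,2) (2,3) (0,3) (2,4) (2,2) (0,4) (0,2)
  WQ@(2,2): attacks (2,3) (2,4) (2,5) (2,1) (2,0) (3,2) (1,2) (0,2) (3,3) (4,4) (5,5) (3,1) (4,0) (1,3) (1,1) (0,0) [ray(0,1) blocked at (2,5); ray(1,0) blocked at (3,2); ray(-1,1) blocked at (1,3)]
  WQ@(2,5): attacks (2,4) (2,3) (2,2) (3,5) (1,5) (0,5) (3,4) (1,4) (0,3) [ray(0,-1) blocked at (2,2); ray(1,0) blocked at (3,5); ray(-1,0) blocked at (0,5); ray(1,-1) blocked at (3,4)]
  WB@(3,0): attacks (4,1) (5,2) (2,1) (1,2) (0,3)
  WN@(3,4): attacks (5,5) (1,5) (4,2) (5,3) (2,2) (1,3)
  WR@(3,5): attacks (3,4) (4,5) (5,5) (2,5) [ray(0,-1) blocked at (3,4); ray(-1,0) blocked at (2,5)]
  WB@(5,1): attacks (4,2) (3,3) (2,4) (1,5) (4,0)
W attacks (2,2): yes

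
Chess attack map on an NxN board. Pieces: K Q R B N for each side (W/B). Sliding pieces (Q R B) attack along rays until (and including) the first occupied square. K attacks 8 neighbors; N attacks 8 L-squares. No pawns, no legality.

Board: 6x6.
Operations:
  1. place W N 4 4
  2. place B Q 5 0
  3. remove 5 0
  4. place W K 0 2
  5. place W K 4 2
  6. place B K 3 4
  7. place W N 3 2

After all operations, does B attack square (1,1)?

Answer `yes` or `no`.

Answer: no

Derivation:
Op 1: place WN@(4,4)
Op 2: place BQ@(5,0)
Op 3: remove (5,0)
Op 4: place WK@(0,2)
Op 5: place WK@(4,2)
Op 6: place BK@(3,4)
Op 7: place WN@(3,2)
Per-piece attacks for B:
  BK@(3,4): attacks (3,5) (3,3) (4,4) (2,4) (4,5) (4,3) (2,5) (2,3)
B attacks (1,1): no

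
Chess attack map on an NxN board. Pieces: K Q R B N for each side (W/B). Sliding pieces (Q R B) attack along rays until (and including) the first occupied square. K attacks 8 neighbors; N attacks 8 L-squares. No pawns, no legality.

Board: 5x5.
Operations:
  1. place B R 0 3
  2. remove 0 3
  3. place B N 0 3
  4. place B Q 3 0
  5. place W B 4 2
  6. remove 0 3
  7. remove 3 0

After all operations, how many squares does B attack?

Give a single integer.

Answer: 0

Derivation:
Op 1: place BR@(0,3)
Op 2: remove (0,3)
Op 3: place BN@(0,3)
Op 4: place BQ@(3,0)
Op 5: place WB@(4,2)
Op 6: remove (0,3)
Op 7: remove (3,0)
Per-piece attacks for B:
Union (0 distinct): (none)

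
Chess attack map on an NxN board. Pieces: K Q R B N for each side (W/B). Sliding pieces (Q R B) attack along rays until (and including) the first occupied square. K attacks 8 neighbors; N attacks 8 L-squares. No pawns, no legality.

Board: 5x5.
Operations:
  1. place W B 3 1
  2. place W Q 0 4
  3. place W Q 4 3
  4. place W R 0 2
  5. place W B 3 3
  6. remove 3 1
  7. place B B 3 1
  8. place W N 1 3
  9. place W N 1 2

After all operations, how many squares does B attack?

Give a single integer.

Answer: 5

Derivation:
Op 1: place WB@(3,1)
Op 2: place WQ@(0,4)
Op 3: place WQ@(4,3)
Op 4: place WR@(0,2)
Op 5: place WB@(3,3)
Op 6: remove (3,1)
Op 7: place BB@(3,1)
Op 8: place WN@(1,3)
Op 9: place WN@(1,2)
Per-piece attacks for B:
  BB@(3,1): attacks (4,2) (4,0) (2,2) (1,3) (2,0) [ray(-1,1) blocked at (1,3)]
Union (5 distinct): (1,3) (2,0) (2,2) (4,0) (4,2)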